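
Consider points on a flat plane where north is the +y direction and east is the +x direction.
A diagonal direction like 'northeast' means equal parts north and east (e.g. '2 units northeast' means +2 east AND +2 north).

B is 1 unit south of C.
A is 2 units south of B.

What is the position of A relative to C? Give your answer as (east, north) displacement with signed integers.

Answer: A is at (east=0, north=-3) relative to C.

Derivation:
Place C at the origin (east=0, north=0).
  B is 1 unit south of C: delta (east=+0, north=-1); B at (east=0, north=-1).
  A is 2 units south of B: delta (east=+0, north=-2); A at (east=0, north=-3).
Therefore A relative to C: (east=0, north=-3).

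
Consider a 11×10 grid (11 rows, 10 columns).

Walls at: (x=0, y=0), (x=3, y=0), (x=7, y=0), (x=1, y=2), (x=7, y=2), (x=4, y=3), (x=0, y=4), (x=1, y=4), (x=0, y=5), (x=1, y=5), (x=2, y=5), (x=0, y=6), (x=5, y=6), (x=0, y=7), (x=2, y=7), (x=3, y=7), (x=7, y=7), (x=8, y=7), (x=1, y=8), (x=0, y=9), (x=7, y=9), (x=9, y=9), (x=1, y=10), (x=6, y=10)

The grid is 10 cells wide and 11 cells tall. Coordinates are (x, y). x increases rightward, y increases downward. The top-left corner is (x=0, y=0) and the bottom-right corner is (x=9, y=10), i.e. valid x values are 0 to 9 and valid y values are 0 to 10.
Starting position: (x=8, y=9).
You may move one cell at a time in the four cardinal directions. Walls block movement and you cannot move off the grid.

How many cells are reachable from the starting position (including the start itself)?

BFS flood-fill from (x=8, y=9):
  Distance 0: (x=8, y=9)
  Distance 1: (x=8, y=8), (x=8, y=10)
  Distance 2: (x=7, y=8), (x=9, y=8), (x=7, y=10), (x=9, y=10)
  Distance 3: (x=9, y=7), (x=6, y=8)
  Distance 4: (x=9, y=6), (x=6, y=7), (x=5, y=8), (x=6, y=9)
  Distance 5: (x=9, y=5), (x=6, y=6), (x=8, y=6), (x=5, y=7), (x=4, y=8), (x=5, y=9)
  Distance 6: (x=9, y=4), (x=6, y=5), (x=8, y=5), (x=7, y=6), (x=4, y=7), (x=3, y=8), (x=4, y=9), (x=5, y=10)
  Distance 7: (x=9, y=3), (x=6, y=4), (x=8, y=4), (x=5, y=5), (x=7, y=5), (x=4, y=6), (x=2, y=8), (x=3, y=9), (x=4, y=10)
  Distance 8: (x=9, y=2), (x=6, y=3), (x=8, y=3), (x=5, y=4), (x=7, y=4), (x=4, y=5), (x=3, y=6), (x=2, y=9), (x=3, y=10)
  Distance 9: (x=9, y=1), (x=6, y=2), (x=8, y=2), (x=5, y=3), (x=7, y=3), (x=4, y=4), (x=3, y=5), (x=2, y=6), (x=1, y=9), (x=2, y=10)
  Distance 10: (x=9, y=0), (x=6, y=1), (x=8, y=1), (x=5, y=2), (x=3, y=4), (x=1, y=6)
  Distance 11: (x=6, y=0), (x=8, y=0), (x=5, y=1), (x=7, y=1), (x=4, y=2), (x=3, y=3), (x=2, y=4), (x=1, y=7)
  Distance 12: (x=5, y=0), (x=4, y=1), (x=3, y=2), (x=2, y=3)
  Distance 13: (x=4, y=0), (x=3, y=1), (x=2, y=2), (x=1, y=3)
  Distance 14: (x=2, y=1), (x=0, y=3)
  Distance 15: (x=2, y=0), (x=1, y=1), (x=0, y=2)
  Distance 16: (x=1, y=0), (x=0, y=1)
Total reachable: 84 (grid has 86 open cells total)

Answer: Reachable cells: 84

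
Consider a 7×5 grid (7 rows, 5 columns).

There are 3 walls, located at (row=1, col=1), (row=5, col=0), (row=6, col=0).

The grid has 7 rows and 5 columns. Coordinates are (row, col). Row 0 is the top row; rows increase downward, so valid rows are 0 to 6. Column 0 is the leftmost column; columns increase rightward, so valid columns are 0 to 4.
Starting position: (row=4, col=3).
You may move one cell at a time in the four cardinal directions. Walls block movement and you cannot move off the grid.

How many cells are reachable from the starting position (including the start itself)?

Answer: Reachable cells: 32

Derivation:
BFS flood-fill from (row=4, col=3):
  Distance 0: (row=4, col=3)
  Distance 1: (row=3, col=3), (row=4, col=2), (row=4, col=4), (row=5, col=3)
  Distance 2: (row=2, col=3), (row=3, col=2), (row=3, col=4), (row=4, col=1), (row=5, col=2), (row=5, col=4), (row=6, col=3)
  Distance 3: (row=1, col=3), (row=2, col=2), (row=2, col=4), (row=3, col=1), (row=4, col=0), (row=5, col=1), (row=6, col=2), (row=6, col=4)
  Distance 4: (row=0, col=3), (row=1, col=2), (row=1, col=4), (row=2, col=1), (row=3, col=0), (row=6, col=1)
  Distance 5: (row=0, col=2), (row=0, col=4), (row=2, col=0)
  Distance 6: (row=0, col=1), (row=1, col=0)
  Distance 7: (row=0, col=0)
Total reachable: 32 (grid has 32 open cells total)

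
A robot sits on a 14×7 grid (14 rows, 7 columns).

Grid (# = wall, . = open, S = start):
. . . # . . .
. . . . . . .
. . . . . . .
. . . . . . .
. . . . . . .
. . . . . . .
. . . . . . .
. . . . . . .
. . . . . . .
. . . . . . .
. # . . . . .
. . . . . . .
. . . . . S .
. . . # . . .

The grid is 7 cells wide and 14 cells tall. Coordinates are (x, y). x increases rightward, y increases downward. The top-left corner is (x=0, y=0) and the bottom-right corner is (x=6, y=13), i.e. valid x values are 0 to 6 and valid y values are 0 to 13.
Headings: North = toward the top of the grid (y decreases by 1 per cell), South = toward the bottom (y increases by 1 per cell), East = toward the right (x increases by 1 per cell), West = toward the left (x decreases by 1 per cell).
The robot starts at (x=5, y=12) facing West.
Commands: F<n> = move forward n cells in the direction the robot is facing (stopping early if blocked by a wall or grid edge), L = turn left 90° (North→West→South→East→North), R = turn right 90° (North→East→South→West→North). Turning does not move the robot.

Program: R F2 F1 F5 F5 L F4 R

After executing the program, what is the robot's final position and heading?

Start: (x=5, y=12), facing West
  R: turn right, now facing North
  F2: move forward 2, now at (x=5, y=10)
  F1: move forward 1, now at (x=5, y=9)
  F5: move forward 5, now at (x=5, y=4)
  F5: move forward 4/5 (blocked), now at (x=5, y=0)
  L: turn left, now facing West
  F4: move forward 1/4 (blocked), now at (x=4, y=0)
  R: turn right, now facing North
Final: (x=4, y=0), facing North

Answer: Final position: (x=4, y=0), facing North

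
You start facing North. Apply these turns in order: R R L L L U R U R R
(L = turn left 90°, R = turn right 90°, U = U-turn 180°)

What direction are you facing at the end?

Answer: Final heading: South

Derivation:
Start: North
  R (right (90° clockwise)) -> East
  R (right (90° clockwise)) -> South
  L (left (90° counter-clockwise)) -> East
  L (left (90° counter-clockwise)) -> North
  L (left (90° counter-clockwise)) -> West
  U (U-turn (180°)) -> East
  R (right (90° clockwise)) -> South
  U (U-turn (180°)) -> North
  R (right (90° clockwise)) -> East
  R (right (90° clockwise)) -> South
Final: South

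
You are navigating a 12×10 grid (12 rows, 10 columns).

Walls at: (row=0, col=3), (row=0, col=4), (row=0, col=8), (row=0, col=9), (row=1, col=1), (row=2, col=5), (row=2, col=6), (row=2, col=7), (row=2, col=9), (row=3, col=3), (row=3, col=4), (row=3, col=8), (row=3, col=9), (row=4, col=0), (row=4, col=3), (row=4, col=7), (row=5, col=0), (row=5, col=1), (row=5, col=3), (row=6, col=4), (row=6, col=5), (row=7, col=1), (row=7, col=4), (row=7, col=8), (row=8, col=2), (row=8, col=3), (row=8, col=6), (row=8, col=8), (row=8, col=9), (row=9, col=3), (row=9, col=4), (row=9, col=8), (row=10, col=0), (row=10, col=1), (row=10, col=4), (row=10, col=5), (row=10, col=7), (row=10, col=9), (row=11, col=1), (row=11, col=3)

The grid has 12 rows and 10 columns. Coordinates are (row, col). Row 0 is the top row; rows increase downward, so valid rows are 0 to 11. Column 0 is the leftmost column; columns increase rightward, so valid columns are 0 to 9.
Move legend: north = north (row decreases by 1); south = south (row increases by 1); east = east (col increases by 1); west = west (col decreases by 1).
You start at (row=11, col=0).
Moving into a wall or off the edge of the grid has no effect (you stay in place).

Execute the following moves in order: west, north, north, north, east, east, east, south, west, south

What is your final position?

Answer: Final position: (row=11, col=0)

Derivation:
Start: (row=11, col=0)
  west (west): blocked, stay at (row=11, col=0)
  [×3]north (north): blocked, stay at (row=11, col=0)
  [×3]east (east): blocked, stay at (row=11, col=0)
  south (south): blocked, stay at (row=11, col=0)
  west (west): blocked, stay at (row=11, col=0)
  south (south): blocked, stay at (row=11, col=0)
Final: (row=11, col=0)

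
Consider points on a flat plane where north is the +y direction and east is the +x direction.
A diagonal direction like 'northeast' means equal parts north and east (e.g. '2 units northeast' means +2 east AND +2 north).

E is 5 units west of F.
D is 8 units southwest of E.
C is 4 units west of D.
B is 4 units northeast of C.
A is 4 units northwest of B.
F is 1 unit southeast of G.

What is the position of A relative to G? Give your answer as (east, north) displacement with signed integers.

Place G at the origin (east=0, north=0).
  F is 1 unit southeast of G: delta (east=+1, north=-1); F at (east=1, north=-1).
  E is 5 units west of F: delta (east=-5, north=+0); E at (east=-4, north=-1).
  D is 8 units southwest of E: delta (east=-8, north=-8); D at (east=-12, north=-9).
  C is 4 units west of D: delta (east=-4, north=+0); C at (east=-16, north=-9).
  B is 4 units northeast of C: delta (east=+4, north=+4); B at (east=-12, north=-5).
  A is 4 units northwest of B: delta (east=-4, north=+4); A at (east=-16, north=-1).
Therefore A relative to G: (east=-16, north=-1).

Answer: A is at (east=-16, north=-1) relative to G.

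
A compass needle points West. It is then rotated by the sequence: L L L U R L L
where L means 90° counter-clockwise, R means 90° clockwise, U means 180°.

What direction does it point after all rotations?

Start: West
  L (left (90° counter-clockwise)) -> South
  L (left (90° counter-clockwise)) -> East
  L (left (90° counter-clockwise)) -> North
  U (U-turn (180°)) -> South
  R (right (90° clockwise)) -> West
  L (left (90° counter-clockwise)) -> South
  L (left (90° counter-clockwise)) -> East
Final: East

Answer: Final heading: East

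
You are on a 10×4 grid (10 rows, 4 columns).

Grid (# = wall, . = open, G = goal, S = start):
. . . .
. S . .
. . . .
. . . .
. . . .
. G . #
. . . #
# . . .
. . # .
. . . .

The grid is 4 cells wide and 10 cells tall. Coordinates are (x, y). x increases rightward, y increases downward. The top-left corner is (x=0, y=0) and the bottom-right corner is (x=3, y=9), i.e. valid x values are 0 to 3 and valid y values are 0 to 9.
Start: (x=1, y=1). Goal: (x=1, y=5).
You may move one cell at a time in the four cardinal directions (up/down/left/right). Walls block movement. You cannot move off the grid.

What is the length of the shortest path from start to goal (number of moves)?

BFS from (x=1, y=1) until reaching (x=1, y=5):
  Distance 0: (x=1, y=1)
  Distance 1: (x=1, y=0), (x=0, y=1), (x=2, y=1), (x=1, y=2)
  Distance 2: (x=0, y=0), (x=2, y=0), (x=3, y=1), (x=0, y=2), (x=2, y=2), (x=1, y=3)
  Distance 3: (x=3, y=0), (x=3, y=2), (x=0, y=3), (x=2, y=3), (x=1, y=4)
  Distance 4: (x=3, y=3), (x=0, y=4), (x=2, y=4), (x=1, y=5)  <- goal reached here
One shortest path (4 moves): (x=1, y=1) -> (x=1, y=2) -> (x=1, y=3) -> (x=1, y=4) -> (x=1, y=5)

Answer: Shortest path length: 4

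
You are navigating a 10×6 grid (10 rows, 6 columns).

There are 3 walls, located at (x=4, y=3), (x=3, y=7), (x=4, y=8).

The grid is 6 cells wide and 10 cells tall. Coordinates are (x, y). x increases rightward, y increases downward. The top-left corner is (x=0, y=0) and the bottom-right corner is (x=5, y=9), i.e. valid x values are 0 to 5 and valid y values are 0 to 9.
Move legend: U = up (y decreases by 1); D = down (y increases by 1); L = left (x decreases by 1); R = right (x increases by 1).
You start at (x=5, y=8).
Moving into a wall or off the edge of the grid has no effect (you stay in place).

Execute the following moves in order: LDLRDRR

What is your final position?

Answer: Final position: (x=5, y=9)

Derivation:
Start: (x=5, y=8)
  L (left): blocked, stay at (x=5, y=8)
  D (down): (x=5, y=8) -> (x=5, y=9)
  L (left): (x=5, y=9) -> (x=4, y=9)
  R (right): (x=4, y=9) -> (x=5, y=9)
  D (down): blocked, stay at (x=5, y=9)
  R (right): blocked, stay at (x=5, y=9)
  R (right): blocked, stay at (x=5, y=9)
Final: (x=5, y=9)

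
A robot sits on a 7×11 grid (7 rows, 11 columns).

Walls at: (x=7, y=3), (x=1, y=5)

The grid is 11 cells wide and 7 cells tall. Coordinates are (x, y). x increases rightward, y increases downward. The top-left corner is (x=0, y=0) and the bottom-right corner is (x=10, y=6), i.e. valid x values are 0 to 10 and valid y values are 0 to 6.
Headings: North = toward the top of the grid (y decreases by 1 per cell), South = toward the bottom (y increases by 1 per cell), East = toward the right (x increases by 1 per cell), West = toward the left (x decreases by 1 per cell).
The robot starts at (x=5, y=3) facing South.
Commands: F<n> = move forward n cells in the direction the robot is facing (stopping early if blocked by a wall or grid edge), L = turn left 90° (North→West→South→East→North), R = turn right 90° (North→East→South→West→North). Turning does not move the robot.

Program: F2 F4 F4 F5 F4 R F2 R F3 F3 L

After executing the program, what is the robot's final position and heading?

Start: (x=5, y=3), facing South
  F2: move forward 2, now at (x=5, y=5)
  F4: move forward 1/4 (blocked), now at (x=5, y=6)
  F4: move forward 0/4 (blocked), now at (x=5, y=6)
  F5: move forward 0/5 (blocked), now at (x=5, y=6)
  F4: move forward 0/4 (blocked), now at (x=5, y=6)
  R: turn right, now facing West
  F2: move forward 2, now at (x=3, y=6)
  R: turn right, now facing North
  F3: move forward 3, now at (x=3, y=3)
  F3: move forward 3, now at (x=3, y=0)
  L: turn left, now facing West
Final: (x=3, y=0), facing West

Answer: Final position: (x=3, y=0), facing West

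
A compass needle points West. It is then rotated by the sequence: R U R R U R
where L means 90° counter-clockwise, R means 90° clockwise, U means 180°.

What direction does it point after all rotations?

Answer: Final heading: West

Derivation:
Start: West
  R (right (90° clockwise)) -> North
  U (U-turn (180°)) -> South
  R (right (90° clockwise)) -> West
  R (right (90° clockwise)) -> North
  U (U-turn (180°)) -> South
  R (right (90° clockwise)) -> West
Final: West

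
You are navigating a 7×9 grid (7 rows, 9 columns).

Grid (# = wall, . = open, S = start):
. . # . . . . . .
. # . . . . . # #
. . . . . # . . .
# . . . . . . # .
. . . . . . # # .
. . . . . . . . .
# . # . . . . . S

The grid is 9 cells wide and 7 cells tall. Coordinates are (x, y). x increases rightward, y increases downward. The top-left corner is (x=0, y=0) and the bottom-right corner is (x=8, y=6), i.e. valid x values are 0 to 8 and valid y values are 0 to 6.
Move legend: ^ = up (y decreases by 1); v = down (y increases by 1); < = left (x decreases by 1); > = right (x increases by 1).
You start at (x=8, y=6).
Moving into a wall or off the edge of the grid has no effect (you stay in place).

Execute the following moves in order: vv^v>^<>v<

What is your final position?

Answer: Final position: (x=7, y=6)

Derivation:
Start: (x=8, y=6)
  v (down): blocked, stay at (x=8, y=6)
  v (down): blocked, stay at (x=8, y=6)
  ^ (up): (x=8, y=6) -> (x=8, y=5)
  v (down): (x=8, y=5) -> (x=8, y=6)
  > (right): blocked, stay at (x=8, y=6)
  ^ (up): (x=8, y=6) -> (x=8, y=5)
  < (left): (x=8, y=5) -> (x=7, y=5)
  > (right): (x=7, y=5) -> (x=8, y=5)
  v (down): (x=8, y=5) -> (x=8, y=6)
  < (left): (x=8, y=6) -> (x=7, y=6)
Final: (x=7, y=6)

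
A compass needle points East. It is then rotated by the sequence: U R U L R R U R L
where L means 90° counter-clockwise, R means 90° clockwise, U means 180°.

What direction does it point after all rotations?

Start: East
  U (U-turn (180°)) -> West
  R (right (90° clockwise)) -> North
  U (U-turn (180°)) -> South
  L (left (90° counter-clockwise)) -> East
  R (right (90° clockwise)) -> South
  R (right (90° clockwise)) -> West
  U (U-turn (180°)) -> East
  R (right (90° clockwise)) -> South
  L (left (90° counter-clockwise)) -> East
Final: East

Answer: Final heading: East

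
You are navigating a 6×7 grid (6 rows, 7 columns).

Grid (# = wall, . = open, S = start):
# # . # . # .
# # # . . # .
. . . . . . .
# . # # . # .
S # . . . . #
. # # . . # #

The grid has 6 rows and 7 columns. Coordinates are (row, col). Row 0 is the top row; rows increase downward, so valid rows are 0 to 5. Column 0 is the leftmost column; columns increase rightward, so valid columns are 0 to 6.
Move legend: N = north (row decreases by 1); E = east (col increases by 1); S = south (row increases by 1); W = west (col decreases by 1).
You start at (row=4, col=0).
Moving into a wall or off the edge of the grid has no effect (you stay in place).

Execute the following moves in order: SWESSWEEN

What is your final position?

Answer: Final position: (row=4, col=0)

Derivation:
Start: (row=4, col=0)
  S (south): (row=4, col=0) -> (row=5, col=0)
  W (west): blocked, stay at (row=5, col=0)
  E (east): blocked, stay at (row=5, col=0)
  S (south): blocked, stay at (row=5, col=0)
  S (south): blocked, stay at (row=5, col=0)
  W (west): blocked, stay at (row=5, col=0)
  E (east): blocked, stay at (row=5, col=0)
  E (east): blocked, stay at (row=5, col=0)
  N (north): (row=5, col=0) -> (row=4, col=0)
Final: (row=4, col=0)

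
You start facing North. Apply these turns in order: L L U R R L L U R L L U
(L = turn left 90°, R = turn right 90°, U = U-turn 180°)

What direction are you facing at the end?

Start: North
  L (left (90° counter-clockwise)) -> West
  L (left (90° counter-clockwise)) -> South
  U (U-turn (180°)) -> North
  R (right (90° clockwise)) -> East
  R (right (90° clockwise)) -> South
  L (left (90° counter-clockwise)) -> East
  L (left (90° counter-clockwise)) -> North
  U (U-turn (180°)) -> South
  R (right (90° clockwise)) -> West
  L (left (90° counter-clockwise)) -> South
  L (left (90° counter-clockwise)) -> East
  U (U-turn (180°)) -> West
Final: West

Answer: Final heading: West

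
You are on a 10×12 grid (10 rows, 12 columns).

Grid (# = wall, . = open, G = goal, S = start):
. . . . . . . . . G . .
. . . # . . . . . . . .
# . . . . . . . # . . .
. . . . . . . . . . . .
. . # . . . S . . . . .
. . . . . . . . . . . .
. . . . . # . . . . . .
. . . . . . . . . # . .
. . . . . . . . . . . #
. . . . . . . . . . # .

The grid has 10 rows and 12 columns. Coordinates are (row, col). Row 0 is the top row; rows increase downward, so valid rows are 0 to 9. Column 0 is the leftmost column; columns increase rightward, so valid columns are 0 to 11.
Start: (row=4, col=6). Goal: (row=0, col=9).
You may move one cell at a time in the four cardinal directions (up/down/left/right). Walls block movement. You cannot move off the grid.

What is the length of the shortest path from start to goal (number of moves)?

BFS from (row=4, col=6) until reaching (row=0, col=9):
  Distance 0: (row=4, col=6)
  Distance 1: (row=3, col=6), (row=4, col=5), (row=4, col=7), (row=5, col=6)
  Distance 2: (row=2, col=6), (row=3, col=5), (row=3, col=7), (row=4, col=4), (row=4, col=8), (row=5, col=5), (row=5, col=7), (row=6, col=6)
  Distance 3: (row=1, col=6), (row=2, col=5), (row=2, col=7), (row=3, col=4), (row=3, col=8), (row=4, col=3), (row=4, col=9), (row=5, col=4), (row=5, col=8), (row=6, col=7), (row=7, col=6)
  Distance 4: (row=0, col=6), (row=1, col=5), (row=1, col=7), (row=2, col=4), (row=3, col=3), (row=3, col=9), (row=4, col=10), (row=5, col=3), (row=5, col=9), (row=6, col=4), (row=6, col=8), (row=7, col=5), (row=7, col=7), (row=8, col=6)
  Distance 5: (row=0, col=5), (row=0, col=7), (row=1, col=4), (row=1, col=8), (row=2, col=3), (row=2, col=9), (row=3, col=2), (row=3, col=10), (row=4, col=11), (row=5, col=2), (row=5, col=10), (row=6, col=3), (row=6, col=9), (row=7, col=4), (row=7, col=8), (row=8, col=5), (row=8, col=7), (row=9, col=6)
  Distance 6: (row=0, col=4), (row=0, col=8), (row=1, col=9), (row=2, col=2), (row=2, col=10), (row=3, col=1), (row=3, col=11), (row=5, col=1), (row=5, col=11), (row=6, col=2), (row=6, col=10), (row=7, col=3), (row=8, col=4), (row=8, col=8), (row=9, col=5), (row=9, col=7)
  Distance 7: (row=0, col=3), (row=0, col=9), (row=1, col=2), (row=1, col=10), (row=2, col=1), (row=2, col=11), (row=3, col=0), (row=4, col=1), (row=5, col=0), (row=6, col=1), (row=6, col=11), (row=7, col=2), (row=7, col=10), (row=8, col=3), (row=8, col=9), (row=9, col=4), (row=9, col=8)  <- goal reached here
One shortest path (7 moves): (row=4, col=6) -> (row=4, col=7) -> (row=4, col=8) -> (row=4, col=9) -> (row=3, col=9) -> (row=2, col=9) -> (row=1, col=9) -> (row=0, col=9)

Answer: Shortest path length: 7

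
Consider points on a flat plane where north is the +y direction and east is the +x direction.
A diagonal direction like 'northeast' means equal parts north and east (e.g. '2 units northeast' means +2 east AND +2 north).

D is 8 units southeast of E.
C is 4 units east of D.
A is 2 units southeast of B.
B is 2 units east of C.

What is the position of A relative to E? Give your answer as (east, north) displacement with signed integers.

Place E at the origin (east=0, north=0).
  D is 8 units southeast of E: delta (east=+8, north=-8); D at (east=8, north=-8).
  C is 4 units east of D: delta (east=+4, north=+0); C at (east=12, north=-8).
  B is 2 units east of C: delta (east=+2, north=+0); B at (east=14, north=-8).
  A is 2 units southeast of B: delta (east=+2, north=-2); A at (east=16, north=-10).
Therefore A relative to E: (east=16, north=-10).

Answer: A is at (east=16, north=-10) relative to E.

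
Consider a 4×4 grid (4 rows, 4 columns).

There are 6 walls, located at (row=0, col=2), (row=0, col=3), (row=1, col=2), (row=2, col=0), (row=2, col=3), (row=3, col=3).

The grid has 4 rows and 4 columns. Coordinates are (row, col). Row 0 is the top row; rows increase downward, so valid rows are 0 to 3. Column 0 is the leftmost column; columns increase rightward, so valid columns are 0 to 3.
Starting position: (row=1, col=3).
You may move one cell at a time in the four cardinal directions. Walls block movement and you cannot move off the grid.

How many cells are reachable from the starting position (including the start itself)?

Answer: Reachable cells: 1

Derivation:
BFS flood-fill from (row=1, col=3):
  Distance 0: (row=1, col=3)
Total reachable: 1 (grid has 10 open cells total)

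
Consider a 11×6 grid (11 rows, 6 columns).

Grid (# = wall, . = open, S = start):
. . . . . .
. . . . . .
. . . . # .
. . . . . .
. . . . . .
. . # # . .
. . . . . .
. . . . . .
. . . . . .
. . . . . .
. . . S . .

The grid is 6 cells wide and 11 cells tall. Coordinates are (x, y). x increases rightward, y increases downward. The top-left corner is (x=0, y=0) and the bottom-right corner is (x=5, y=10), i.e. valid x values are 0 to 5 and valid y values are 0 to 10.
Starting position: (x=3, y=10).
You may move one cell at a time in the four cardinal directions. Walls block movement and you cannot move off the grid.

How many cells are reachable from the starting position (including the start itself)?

BFS flood-fill from (x=3, y=10):
  Distance 0: (x=3, y=10)
  Distance 1: (x=3, y=9), (x=2, y=10), (x=4, y=10)
  Distance 2: (x=3, y=8), (x=2, y=9), (x=4, y=9), (x=1, y=10), (x=5, y=10)
  Distance 3: (x=3, y=7), (x=2, y=8), (x=4, y=8), (x=1, y=9), (x=5, y=9), (x=0, y=10)
  Distance 4: (x=3, y=6), (x=2, y=7), (x=4, y=7), (x=1, y=8), (x=5, y=8), (x=0, y=9)
  Distance 5: (x=2, y=6), (x=4, y=6), (x=1, y=7), (x=5, y=7), (x=0, y=8)
  Distance 6: (x=4, y=5), (x=1, y=6), (x=5, y=6), (x=0, y=7)
  Distance 7: (x=4, y=4), (x=1, y=5), (x=5, y=5), (x=0, y=6)
  Distance 8: (x=4, y=3), (x=1, y=4), (x=3, y=4), (x=5, y=4), (x=0, y=5)
  Distance 9: (x=1, y=3), (x=3, y=3), (x=5, y=3), (x=0, y=4), (x=2, y=4)
  Distance 10: (x=1, y=2), (x=3, y=2), (x=5, y=2), (x=0, y=3), (x=2, y=3)
  Distance 11: (x=1, y=1), (x=3, y=1), (x=5, y=1), (x=0, y=2), (x=2, y=2)
  Distance 12: (x=1, y=0), (x=3, y=0), (x=5, y=0), (x=0, y=1), (x=2, y=1), (x=4, y=1)
  Distance 13: (x=0, y=0), (x=2, y=0), (x=4, y=0)
Total reachable: 63 (grid has 63 open cells total)

Answer: Reachable cells: 63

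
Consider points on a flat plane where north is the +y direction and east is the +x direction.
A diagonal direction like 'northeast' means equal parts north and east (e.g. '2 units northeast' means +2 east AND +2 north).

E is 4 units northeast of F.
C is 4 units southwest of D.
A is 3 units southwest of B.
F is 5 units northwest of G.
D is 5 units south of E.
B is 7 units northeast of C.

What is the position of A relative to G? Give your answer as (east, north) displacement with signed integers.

Answer: A is at (east=-1, north=4) relative to G.

Derivation:
Place G at the origin (east=0, north=0).
  F is 5 units northwest of G: delta (east=-5, north=+5); F at (east=-5, north=5).
  E is 4 units northeast of F: delta (east=+4, north=+4); E at (east=-1, north=9).
  D is 5 units south of E: delta (east=+0, north=-5); D at (east=-1, north=4).
  C is 4 units southwest of D: delta (east=-4, north=-4); C at (east=-5, north=0).
  B is 7 units northeast of C: delta (east=+7, north=+7); B at (east=2, north=7).
  A is 3 units southwest of B: delta (east=-3, north=-3); A at (east=-1, north=4).
Therefore A relative to G: (east=-1, north=4).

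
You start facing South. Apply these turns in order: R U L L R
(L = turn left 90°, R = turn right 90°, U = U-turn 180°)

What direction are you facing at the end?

Answer: Final heading: North

Derivation:
Start: South
  R (right (90° clockwise)) -> West
  U (U-turn (180°)) -> East
  L (left (90° counter-clockwise)) -> North
  L (left (90° counter-clockwise)) -> West
  R (right (90° clockwise)) -> North
Final: North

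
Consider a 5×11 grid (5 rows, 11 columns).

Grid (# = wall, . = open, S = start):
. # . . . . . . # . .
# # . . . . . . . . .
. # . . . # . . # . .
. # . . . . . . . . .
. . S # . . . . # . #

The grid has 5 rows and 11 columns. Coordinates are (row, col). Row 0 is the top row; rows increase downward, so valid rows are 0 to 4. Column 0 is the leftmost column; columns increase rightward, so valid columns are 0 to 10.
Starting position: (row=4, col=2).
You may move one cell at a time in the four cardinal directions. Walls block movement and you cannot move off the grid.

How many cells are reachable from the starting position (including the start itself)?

Answer: Reachable cells: 43

Derivation:
BFS flood-fill from (row=4, col=2):
  Distance 0: (row=4, col=2)
  Distance 1: (row=3, col=2), (row=4, col=1)
  Distance 2: (row=2, col=2), (row=3, col=3), (row=4, col=0)
  Distance 3: (row=1, col=2), (row=2, col=3), (row=3, col=0), (row=3, col=4)
  Distance 4: (row=0, col=2), (row=1, col=3), (row=2, col=0), (row=2, col=4), (row=3, col=5), (row=4, col=4)
  Distance 5: (row=0, col=3), (row=1, col=4), (row=3, col=6), (row=4, col=5)
  Distance 6: (row=0, col=4), (row=1, col=5), (row=2, col=6), (row=3, col=7), (row=4, col=6)
  Distance 7: (row=0, col=5), (row=1, col=6), (row=2, col=7), (row=3, col=8), (row=4, col=7)
  Distance 8: (row=0, col=6), (row=1, col=7), (row=3, col=9)
  Distance 9: (row=0, col=7), (row=1, col=8), (row=2, col=9), (row=3, col=10), (row=4, col=9)
  Distance 10: (row=1, col=9), (row=2, col=10)
  Distance 11: (row=0, col=9), (row=1, col=10)
  Distance 12: (row=0, col=10)
Total reachable: 43 (grid has 44 open cells total)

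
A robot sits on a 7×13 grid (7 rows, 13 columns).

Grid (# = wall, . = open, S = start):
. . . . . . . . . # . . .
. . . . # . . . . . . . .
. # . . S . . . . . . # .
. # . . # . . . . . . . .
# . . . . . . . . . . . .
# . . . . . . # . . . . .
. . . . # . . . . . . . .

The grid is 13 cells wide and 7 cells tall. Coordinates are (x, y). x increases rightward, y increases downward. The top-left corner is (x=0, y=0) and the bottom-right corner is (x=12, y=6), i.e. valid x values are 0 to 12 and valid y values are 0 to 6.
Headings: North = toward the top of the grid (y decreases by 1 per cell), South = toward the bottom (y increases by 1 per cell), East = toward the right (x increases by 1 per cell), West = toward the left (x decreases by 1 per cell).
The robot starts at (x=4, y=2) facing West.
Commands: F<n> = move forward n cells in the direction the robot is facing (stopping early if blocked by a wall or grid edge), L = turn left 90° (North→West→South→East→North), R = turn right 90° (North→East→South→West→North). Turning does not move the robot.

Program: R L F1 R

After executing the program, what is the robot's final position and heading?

Answer: Final position: (x=3, y=2), facing North

Derivation:
Start: (x=4, y=2), facing West
  R: turn right, now facing North
  L: turn left, now facing West
  F1: move forward 1, now at (x=3, y=2)
  R: turn right, now facing North
Final: (x=3, y=2), facing North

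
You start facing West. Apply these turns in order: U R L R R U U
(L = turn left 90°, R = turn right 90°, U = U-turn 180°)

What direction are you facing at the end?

Answer: Final heading: West

Derivation:
Start: West
  U (U-turn (180°)) -> East
  R (right (90° clockwise)) -> South
  L (left (90° counter-clockwise)) -> East
  R (right (90° clockwise)) -> South
  R (right (90° clockwise)) -> West
  U (U-turn (180°)) -> East
  U (U-turn (180°)) -> West
Final: West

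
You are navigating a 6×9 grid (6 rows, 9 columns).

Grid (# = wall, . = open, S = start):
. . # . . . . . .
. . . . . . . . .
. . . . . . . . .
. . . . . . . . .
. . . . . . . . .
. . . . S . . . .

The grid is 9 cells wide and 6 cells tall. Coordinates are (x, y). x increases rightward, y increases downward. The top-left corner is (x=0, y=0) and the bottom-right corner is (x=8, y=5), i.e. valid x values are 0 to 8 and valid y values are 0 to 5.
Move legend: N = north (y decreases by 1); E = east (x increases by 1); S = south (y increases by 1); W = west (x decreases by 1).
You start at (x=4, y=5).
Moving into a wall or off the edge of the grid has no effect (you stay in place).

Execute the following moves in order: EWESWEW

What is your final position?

Start: (x=4, y=5)
  E (east): (x=4, y=5) -> (x=5, y=5)
  W (west): (x=5, y=5) -> (x=4, y=5)
  E (east): (x=4, y=5) -> (x=5, y=5)
  S (south): blocked, stay at (x=5, y=5)
  W (west): (x=5, y=5) -> (x=4, y=5)
  E (east): (x=4, y=5) -> (x=5, y=5)
  W (west): (x=5, y=5) -> (x=4, y=5)
Final: (x=4, y=5)

Answer: Final position: (x=4, y=5)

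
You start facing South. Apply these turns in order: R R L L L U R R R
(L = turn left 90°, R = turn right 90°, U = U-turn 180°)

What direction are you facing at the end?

Start: South
  R (right (90° clockwise)) -> West
  R (right (90° clockwise)) -> North
  L (left (90° counter-clockwise)) -> West
  L (left (90° counter-clockwise)) -> South
  L (left (90° counter-clockwise)) -> East
  U (U-turn (180°)) -> West
  R (right (90° clockwise)) -> North
  R (right (90° clockwise)) -> East
  R (right (90° clockwise)) -> South
Final: South

Answer: Final heading: South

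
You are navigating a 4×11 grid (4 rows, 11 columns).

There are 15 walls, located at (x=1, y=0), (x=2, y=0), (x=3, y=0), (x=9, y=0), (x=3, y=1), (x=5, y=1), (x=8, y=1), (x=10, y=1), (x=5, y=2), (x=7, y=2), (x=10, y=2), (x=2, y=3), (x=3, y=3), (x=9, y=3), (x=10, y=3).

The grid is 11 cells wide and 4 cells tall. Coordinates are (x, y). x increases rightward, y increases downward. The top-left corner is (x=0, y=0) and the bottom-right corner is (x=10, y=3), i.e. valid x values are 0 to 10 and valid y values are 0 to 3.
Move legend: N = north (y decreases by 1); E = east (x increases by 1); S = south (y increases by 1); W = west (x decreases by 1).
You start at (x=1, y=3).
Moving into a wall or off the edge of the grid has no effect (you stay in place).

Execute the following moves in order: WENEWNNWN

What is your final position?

Answer: Final position: (x=0, y=0)

Derivation:
Start: (x=1, y=3)
  W (west): (x=1, y=3) -> (x=0, y=3)
  E (east): (x=0, y=3) -> (x=1, y=3)
  N (north): (x=1, y=3) -> (x=1, y=2)
  E (east): (x=1, y=2) -> (x=2, y=2)
  W (west): (x=2, y=2) -> (x=1, y=2)
  N (north): (x=1, y=2) -> (x=1, y=1)
  N (north): blocked, stay at (x=1, y=1)
  W (west): (x=1, y=1) -> (x=0, y=1)
  N (north): (x=0, y=1) -> (x=0, y=0)
Final: (x=0, y=0)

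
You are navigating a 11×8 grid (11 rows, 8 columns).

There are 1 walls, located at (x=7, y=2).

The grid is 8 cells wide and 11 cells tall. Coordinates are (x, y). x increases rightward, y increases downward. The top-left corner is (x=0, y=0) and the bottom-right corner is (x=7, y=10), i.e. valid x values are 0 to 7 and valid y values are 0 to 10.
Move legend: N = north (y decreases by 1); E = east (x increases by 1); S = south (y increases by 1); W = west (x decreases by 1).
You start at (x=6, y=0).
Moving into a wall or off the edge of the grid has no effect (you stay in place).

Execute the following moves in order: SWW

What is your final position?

Answer: Final position: (x=4, y=1)

Derivation:
Start: (x=6, y=0)
  S (south): (x=6, y=0) -> (x=6, y=1)
  W (west): (x=6, y=1) -> (x=5, y=1)
  W (west): (x=5, y=1) -> (x=4, y=1)
Final: (x=4, y=1)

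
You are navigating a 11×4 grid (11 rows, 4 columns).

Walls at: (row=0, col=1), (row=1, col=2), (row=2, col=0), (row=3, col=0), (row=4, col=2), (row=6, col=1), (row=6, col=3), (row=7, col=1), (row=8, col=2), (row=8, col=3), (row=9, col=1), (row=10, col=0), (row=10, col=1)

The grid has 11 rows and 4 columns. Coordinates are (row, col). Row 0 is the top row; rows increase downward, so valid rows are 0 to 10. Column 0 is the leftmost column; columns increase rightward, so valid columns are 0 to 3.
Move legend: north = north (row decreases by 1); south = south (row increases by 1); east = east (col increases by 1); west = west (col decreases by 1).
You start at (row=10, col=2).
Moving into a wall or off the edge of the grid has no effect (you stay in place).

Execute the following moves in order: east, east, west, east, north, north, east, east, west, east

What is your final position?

Answer: Final position: (row=9, col=3)

Derivation:
Start: (row=10, col=2)
  east (east): (row=10, col=2) -> (row=10, col=3)
  east (east): blocked, stay at (row=10, col=3)
  west (west): (row=10, col=3) -> (row=10, col=2)
  east (east): (row=10, col=2) -> (row=10, col=3)
  north (north): (row=10, col=3) -> (row=9, col=3)
  north (north): blocked, stay at (row=9, col=3)
  east (east): blocked, stay at (row=9, col=3)
  east (east): blocked, stay at (row=9, col=3)
  west (west): (row=9, col=3) -> (row=9, col=2)
  east (east): (row=9, col=2) -> (row=9, col=3)
Final: (row=9, col=3)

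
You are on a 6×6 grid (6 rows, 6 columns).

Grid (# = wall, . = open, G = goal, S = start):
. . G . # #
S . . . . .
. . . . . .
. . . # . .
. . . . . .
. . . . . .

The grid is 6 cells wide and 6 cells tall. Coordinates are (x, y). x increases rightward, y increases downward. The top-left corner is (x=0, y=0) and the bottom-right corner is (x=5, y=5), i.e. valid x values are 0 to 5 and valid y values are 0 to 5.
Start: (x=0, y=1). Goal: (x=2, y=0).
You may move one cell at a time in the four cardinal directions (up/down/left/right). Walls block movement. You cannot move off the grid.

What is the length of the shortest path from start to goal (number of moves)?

BFS from (x=0, y=1) until reaching (x=2, y=0):
  Distance 0: (x=0, y=1)
  Distance 1: (x=0, y=0), (x=1, y=1), (x=0, y=2)
  Distance 2: (x=1, y=0), (x=2, y=1), (x=1, y=2), (x=0, y=3)
  Distance 3: (x=2, y=0), (x=3, y=1), (x=2, y=2), (x=1, y=3), (x=0, y=4)  <- goal reached here
One shortest path (3 moves): (x=0, y=1) -> (x=1, y=1) -> (x=2, y=1) -> (x=2, y=0)

Answer: Shortest path length: 3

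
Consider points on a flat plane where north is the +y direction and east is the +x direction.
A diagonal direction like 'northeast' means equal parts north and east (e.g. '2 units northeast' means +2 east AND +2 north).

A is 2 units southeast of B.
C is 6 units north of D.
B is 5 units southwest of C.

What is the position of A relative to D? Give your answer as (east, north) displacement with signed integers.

Answer: A is at (east=-3, north=-1) relative to D.

Derivation:
Place D at the origin (east=0, north=0).
  C is 6 units north of D: delta (east=+0, north=+6); C at (east=0, north=6).
  B is 5 units southwest of C: delta (east=-5, north=-5); B at (east=-5, north=1).
  A is 2 units southeast of B: delta (east=+2, north=-2); A at (east=-3, north=-1).
Therefore A relative to D: (east=-3, north=-1).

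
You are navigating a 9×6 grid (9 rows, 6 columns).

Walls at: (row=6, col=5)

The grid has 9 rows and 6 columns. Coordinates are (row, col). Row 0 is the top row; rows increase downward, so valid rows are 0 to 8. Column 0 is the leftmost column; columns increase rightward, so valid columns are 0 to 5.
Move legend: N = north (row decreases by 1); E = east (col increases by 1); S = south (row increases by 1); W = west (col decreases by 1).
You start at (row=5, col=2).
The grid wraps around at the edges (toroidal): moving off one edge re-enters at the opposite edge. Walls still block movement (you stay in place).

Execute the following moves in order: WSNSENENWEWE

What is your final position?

Answer: Final position: (row=4, col=3)

Derivation:
Start: (row=5, col=2)
  W (west): (row=5, col=2) -> (row=5, col=1)
  S (south): (row=5, col=1) -> (row=6, col=1)
  N (north): (row=6, col=1) -> (row=5, col=1)
  S (south): (row=5, col=1) -> (row=6, col=1)
  E (east): (row=6, col=1) -> (row=6, col=2)
  N (north): (row=6, col=2) -> (row=5, col=2)
  E (east): (row=5, col=2) -> (row=5, col=3)
  N (north): (row=5, col=3) -> (row=4, col=3)
  W (west): (row=4, col=3) -> (row=4, col=2)
  E (east): (row=4, col=2) -> (row=4, col=3)
  W (west): (row=4, col=3) -> (row=4, col=2)
  E (east): (row=4, col=2) -> (row=4, col=3)
Final: (row=4, col=3)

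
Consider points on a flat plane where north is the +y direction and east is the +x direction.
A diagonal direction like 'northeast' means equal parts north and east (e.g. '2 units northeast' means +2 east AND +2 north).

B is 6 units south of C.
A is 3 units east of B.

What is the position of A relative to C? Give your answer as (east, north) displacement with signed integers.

Place C at the origin (east=0, north=0).
  B is 6 units south of C: delta (east=+0, north=-6); B at (east=0, north=-6).
  A is 3 units east of B: delta (east=+3, north=+0); A at (east=3, north=-6).
Therefore A relative to C: (east=3, north=-6).

Answer: A is at (east=3, north=-6) relative to C.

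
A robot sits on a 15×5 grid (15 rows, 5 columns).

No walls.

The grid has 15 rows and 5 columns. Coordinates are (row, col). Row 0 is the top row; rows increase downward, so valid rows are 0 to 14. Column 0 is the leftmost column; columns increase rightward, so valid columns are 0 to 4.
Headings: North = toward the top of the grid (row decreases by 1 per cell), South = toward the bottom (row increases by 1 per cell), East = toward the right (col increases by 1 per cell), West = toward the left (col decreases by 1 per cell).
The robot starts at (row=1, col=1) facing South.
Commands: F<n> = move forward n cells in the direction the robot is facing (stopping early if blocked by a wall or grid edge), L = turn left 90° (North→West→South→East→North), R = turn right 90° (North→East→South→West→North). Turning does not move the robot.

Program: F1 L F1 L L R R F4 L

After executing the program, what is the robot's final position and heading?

Start: (row=1, col=1), facing South
  F1: move forward 1, now at (row=2, col=1)
  L: turn left, now facing East
  F1: move forward 1, now at (row=2, col=2)
  L: turn left, now facing North
  L: turn left, now facing West
  R: turn right, now facing North
  R: turn right, now facing East
  F4: move forward 2/4 (blocked), now at (row=2, col=4)
  L: turn left, now facing North
Final: (row=2, col=4), facing North

Answer: Final position: (row=2, col=4), facing North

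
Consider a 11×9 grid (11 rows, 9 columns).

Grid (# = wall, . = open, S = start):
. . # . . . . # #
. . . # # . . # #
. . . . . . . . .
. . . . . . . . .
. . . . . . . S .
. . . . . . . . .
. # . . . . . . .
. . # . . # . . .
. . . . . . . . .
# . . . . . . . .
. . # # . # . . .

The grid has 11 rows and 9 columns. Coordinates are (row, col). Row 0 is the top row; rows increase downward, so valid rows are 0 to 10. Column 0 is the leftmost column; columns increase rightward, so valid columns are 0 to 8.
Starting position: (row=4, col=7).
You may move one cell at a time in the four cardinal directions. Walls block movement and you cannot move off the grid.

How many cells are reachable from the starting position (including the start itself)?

Answer: Reachable cells: 85

Derivation:
BFS flood-fill from (row=4, col=7):
  Distance 0: (row=4, col=7)
  Distance 1: (row=3, col=7), (row=4, col=6), (row=4, col=8), (row=5, col=7)
  Distance 2: (row=2, col=7), (row=3, col=6), (row=3, col=8), (row=4, col=5), (row=5, col=6), (row=5, col=8), (row=6, col=7)
  Distance 3: (row=2, col=6), (row=2, col=8), (row=3, col=5), (row=4, col=4), (row=5, col=5), (row=6, col=6), (row=6, col=8), (row=7, col=7)
  Distance 4: (row=1, col=6), (row=2, col=5), (row=3, col=4), (row=4, col=3), (row=5, col=4), (row=6, col=5), (row=7, col=6), (row=7, col=8), (row=8, col=7)
  Distance 5: (row=0, col=6), (row=1, col=5), (row=2, col=4), (row=3, col=3), (row=4, col=2), (row=5, col=3), (row=6, col=4), (row=8, col=6), (row=8, col=8), (row=9, col=7)
  Distance 6: (row=0, col=5), (row=2, col=3), (row=3, col=2), (row=4, col=1), (row=5, col=2), (row=6, col=3), (row=7, col=4), (row=8, col=5), (row=9, col=6), (row=9, col=8), (row=10, col=7)
  Distance 7: (row=0, col=4), (row=2, col=2), (row=3, col=1), (row=4, col=0), (row=5, col=1), (row=6, col=2), (row=7, col=3), (row=8, col=4), (row=9, col=5), (row=10, col=6), (row=10, col=8)
  Distance 8: (row=0, col=3), (row=1, col=2), (row=2, col=1), (row=3, col=0), (row=5, col=0), (row=8, col=3), (row=9, col=4)
  Distance 9: (row=1, col=1), (row=2, col=0), (row=6, col=0), (row=8, col=2), (row=9, col=3), (row=10, col=4)
  Distance 10: (row=0, col=1), (row=1, col=0), (row=7, col=0), (row=8, col=1), (row=9, col=2)
  Distance 11: (row=0, col=0), (row=7, col=1), (row=8, col=0), (row=9, col=1)
  Distance 12: (row=10, col=1)
  Distance 13: (row=10, col=0)
Total reachable: 85 (grid has 85 open cells total)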